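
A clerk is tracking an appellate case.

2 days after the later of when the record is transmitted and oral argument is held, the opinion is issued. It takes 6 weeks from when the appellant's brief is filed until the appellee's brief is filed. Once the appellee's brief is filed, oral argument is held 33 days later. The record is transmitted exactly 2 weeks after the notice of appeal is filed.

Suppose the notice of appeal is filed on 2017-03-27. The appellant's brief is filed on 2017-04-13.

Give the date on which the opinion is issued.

The notice of appeal is filed: Mar 27, 2017.
The record is transmitted: Mar 27, 2017 + 2 weeks = Apr 10, 2017.
The appellant's brief is filed: Apr 13, 2017.
The appellee's brief is filed: Apr 13, 2017 + 6 weeks = May 25, 2017.
Oral argument is held: May 25, 2017 + 33 days = Jun 27, 2017.
Both prerequisites met — the record is transmitted (Apr 10, 2017), oral argument is held (Jun 27, 2017); the later is Jun 27, 2017.
The opinion is issued: Jun 27, 2017 + 2 days = Jun 29, 2017.

2017-06-29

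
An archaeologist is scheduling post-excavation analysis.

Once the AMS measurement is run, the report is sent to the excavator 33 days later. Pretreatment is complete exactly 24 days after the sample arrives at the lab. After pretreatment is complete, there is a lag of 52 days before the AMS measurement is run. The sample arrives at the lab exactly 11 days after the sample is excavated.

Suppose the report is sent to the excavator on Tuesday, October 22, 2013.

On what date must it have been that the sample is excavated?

Monday, June 24, 2013

The report is sent to the excavator: Oct 22, 2013.
The AMS measurement is run: Oct 22, 2013 − 33 days = Sep 19, 2013.
Pretreatment is complete: Sep 19, 2013 − 52 days = Jul 29, 2013.
The sample arrives at the lab: Jul 29, 2013 − 24 days = Jul 5, 2013.
The sample is excavated: Jul 5, 2013 − 11 days = Jun 24, 2013.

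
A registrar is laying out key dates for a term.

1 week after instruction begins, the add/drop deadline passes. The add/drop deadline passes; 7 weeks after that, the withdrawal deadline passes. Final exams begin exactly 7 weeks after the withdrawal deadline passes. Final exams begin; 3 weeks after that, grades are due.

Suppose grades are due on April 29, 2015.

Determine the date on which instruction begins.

December 24, 2014

Grades are due: Apr 29, 2015.
Final exams begin: Apr 29, 2015 − 3 weeks = Apr 8, 2015.
The withdrawal deadline passes: Apr 8, 2015 − 7 weeks = Feb 18, 2015.
The add/drop deadline passes: Feb 18, 2015 − 7 weeks = Dec 31, 2014.
Instruction begins: Dec 31, 2014 − 1 week = Dec 24, 2014.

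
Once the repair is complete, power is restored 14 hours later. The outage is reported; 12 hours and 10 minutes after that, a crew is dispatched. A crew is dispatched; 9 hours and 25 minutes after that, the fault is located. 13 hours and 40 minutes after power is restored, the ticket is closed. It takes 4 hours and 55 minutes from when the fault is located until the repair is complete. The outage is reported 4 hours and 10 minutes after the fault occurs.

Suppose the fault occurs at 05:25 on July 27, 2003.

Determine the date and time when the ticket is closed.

15:45 on July 29, 2003

The fault occurs: 05:25 Jul 27, 2003.
The outage is reported: 05:25 Jul 27, 2003 + 4h10m = 09:35 Jul 27, 2003.
A crew is dispatched: 09:35 Jul 27, 2003 + 12h10m = 21:45 Jul 27, 2003.
The fault is located: 21:45 Jul 27, 2003 + 9h25m = 07:10 Jul 28, 2003.
The repair is complete: 07:10 Jul 28, 2003 + 4h55m = 12:05 Jul 28, 2003.
Power is restored: 12:05 Jul 28, 2003 + 14h = 02:05 Jul 29, 2003.
The ticket is closed: 02:05 Jul 29, 2003 + 13h40m = 15:45 Jul 29, 2003.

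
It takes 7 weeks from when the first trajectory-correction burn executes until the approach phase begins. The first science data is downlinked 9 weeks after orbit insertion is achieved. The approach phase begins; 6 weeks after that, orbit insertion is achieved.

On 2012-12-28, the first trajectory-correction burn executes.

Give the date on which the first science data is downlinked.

2013-05-31

The first trajectory-correction burn executes: Dec 28, 2012.
The approach phase begins: Dec 28, 2012 + 7 weeks = Feb 15, 2013.
Orbit insertion is achieved: Feb 15, 2013 + 6 weeks = Mar 29, 2013.
The first science data is downlinked: Mar 29, 2013 + 9 weeks = May 31, 2013.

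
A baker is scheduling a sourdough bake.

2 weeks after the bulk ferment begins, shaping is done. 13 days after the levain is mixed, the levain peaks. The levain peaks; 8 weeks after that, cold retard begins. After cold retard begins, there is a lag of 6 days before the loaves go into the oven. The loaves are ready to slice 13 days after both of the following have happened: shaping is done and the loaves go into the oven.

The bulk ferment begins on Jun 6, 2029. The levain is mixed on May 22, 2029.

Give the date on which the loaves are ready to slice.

Aug 18, 2029

The bulk ferment begins: Jun 6, 2029.
Shaping is done: Jun 6, 2029 + 2 weeks = Jun 20, 2029.
The levain is mixed: May 22, 2029.
The levain peaks: May 22, 2029 + 13 days = Jun 4, 2029.
Cold retard begins: Jun 4, 2029 + 8 weeks = Jul 30, 2029.
The loaves go into the oven: Jul 30, 2029 + 6 days = Aug 5, 2029.
Both prerequisites met — shaping is done (Jun 20, 2029), the loaves go into the oven (Aug 5, 2029); the later is Aug 5, 2029.
The loaves are ready to slice: Aug 5, 2029 + 13 days = Aug 18, 2029.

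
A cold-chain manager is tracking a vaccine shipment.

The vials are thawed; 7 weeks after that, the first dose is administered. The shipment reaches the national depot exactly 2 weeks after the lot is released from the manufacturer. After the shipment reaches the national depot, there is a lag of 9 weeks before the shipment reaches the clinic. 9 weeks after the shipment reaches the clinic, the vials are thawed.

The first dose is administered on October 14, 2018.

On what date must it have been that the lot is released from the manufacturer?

The first dose is administered: Oct 14, 2018.
The vials are thawed: Oct 14, 2018 − 7 weeks = Aug 26, 2018.
The shipment reaches the clinic: Aug 26, 2018 − 9 weeks = Jun 24, 2018.
The shipment reaches the national depot: Jun 24, 2018 − 9 weeks = Apr 22, 2018.
The lot is released from the manufacturer: Apr 22, 2018 − 2 weeks = Apr 8, 2018.

April 8, 2018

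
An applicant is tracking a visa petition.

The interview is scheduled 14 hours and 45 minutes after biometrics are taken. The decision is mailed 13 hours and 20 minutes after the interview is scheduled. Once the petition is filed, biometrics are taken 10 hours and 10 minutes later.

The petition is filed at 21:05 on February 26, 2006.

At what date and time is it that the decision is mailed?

11:20 on February 28, 2006

The petition is filed: 21:05 Feb 26, 2006.
Biometrics are taken: 21:05 Feb 26, 2006 + 10h10m = 07:15 Feb 27, 2006.
The interview is scheduled: 07:15 Feb 27, 2006 + 14h45m = 22:00 Feb 27, 2006.
The decision is mailed: 22:00 Feb 27, 2006 + 13h20m = 11:20 Feb 28, 2006.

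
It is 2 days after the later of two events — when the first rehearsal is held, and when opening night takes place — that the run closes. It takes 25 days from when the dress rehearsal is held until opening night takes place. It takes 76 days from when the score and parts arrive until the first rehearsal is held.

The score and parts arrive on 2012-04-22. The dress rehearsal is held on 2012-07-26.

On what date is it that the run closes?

The score and parts arrive: Apr 22, 2012.
The first rehearsal is held: Apr 22, 2012 + 76 days = Jul 7, 2012.
The dress rehearsal is held: Jul 26, 2012.
Opening night takes place: Jul 26, 2012 + 25 days = Aug 20, 2012.
Both prerequisites met — the first rehearsal is held (Jul 7, 2012), opening night takes place (Aug 20, 2012); the later is Aug 20, 2012.
The run closes: Aug 20, 2012 + 2 days = Aug 22, 2012.

2012-08-22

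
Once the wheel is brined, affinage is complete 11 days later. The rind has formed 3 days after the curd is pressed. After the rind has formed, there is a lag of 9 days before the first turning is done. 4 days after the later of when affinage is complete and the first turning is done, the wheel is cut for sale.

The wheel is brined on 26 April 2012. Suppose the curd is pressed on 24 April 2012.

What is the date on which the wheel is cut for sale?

The wheel is brined: Apr 26, 2012.
Affinage is complete: Apr 26, 2012 + 11 days = May 7, 2012.
The curd is pressed: Apr 24, 2012.
The rind has formed: Apr 24, 2012 + 3 days = Apr 27, 2012.
The first turning is done: Apr 27, 2012 + 9 days = May 6, 2012.
Both prerequisites met — affinage is complete (May 7, 2012), the first turning is done (May 6, 2012); the later is May 7, 2012.
The wheel is cut for sale: May 7, 2012 + 4 days = May 11, 2012.

11 May 2012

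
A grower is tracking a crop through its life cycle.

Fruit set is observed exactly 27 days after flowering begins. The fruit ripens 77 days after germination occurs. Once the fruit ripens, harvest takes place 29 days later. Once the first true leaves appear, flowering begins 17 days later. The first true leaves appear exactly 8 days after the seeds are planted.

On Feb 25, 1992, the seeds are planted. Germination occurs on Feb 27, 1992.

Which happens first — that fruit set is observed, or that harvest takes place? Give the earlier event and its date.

Fruit set is observed — Apr 17, 1992

The seeds are planted: Feb 25, 1992.
The first true leaves appear: Feb 25, 1992 + 8 days = Mar 4, 1992.
Flowering begins: Mar 4, 1992 + 17 days = Mar 21, 1992.
Fruit set is observed: Mar 21, 1992 + 27 days = Apr 17, 1992.
Germination occurs: Feb 27, 1992.
The fruit ripens: Feb 27, 1992 + 77 days = May 14, 1992.
Harvest takes place: May 14, 1992 + 29 days = Jun 12, 1992.
Comparing: fruit set is observed on Apr 17, 1992 vs harvest takes place on Jun 12, 1992. Earlier: fruit set is observed.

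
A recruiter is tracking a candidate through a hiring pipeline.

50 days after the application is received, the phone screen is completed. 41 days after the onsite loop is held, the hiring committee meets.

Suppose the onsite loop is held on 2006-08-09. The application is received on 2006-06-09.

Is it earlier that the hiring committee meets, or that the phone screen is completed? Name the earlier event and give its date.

The onsite loop is held: Aug 9, 2006.
The hiring committee meets: Aug 9, 2006 + 41 days = Sep 19, 2006.
The application is received: Jun 9, 2006.
The phone screen is completed: Jun 9, 2006 + 50 days = Jul 29, 2006.
Comparing: the hiring committee meets on Sep 19, 2006 vs the phone screen is completed on Jul 29, 2006. Earlier: the phone screen is completed.

The phone screen is completed — 2006-07-29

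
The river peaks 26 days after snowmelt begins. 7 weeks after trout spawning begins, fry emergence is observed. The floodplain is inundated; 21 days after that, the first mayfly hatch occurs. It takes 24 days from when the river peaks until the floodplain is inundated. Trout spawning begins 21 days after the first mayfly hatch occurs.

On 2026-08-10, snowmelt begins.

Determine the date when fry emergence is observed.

Snowmelt begins: Aug 10, 2026.
The river peaks: Aug 10, 2026 + 26 days = Sep 5, 2026.
The floodplain is inundated: Sep 5, 2026 + 24 days = Sep 29, 2026.
The first mayfly hatch occurs: Sep 29, 2026 + 21 days = Oct 20, 2026.
Trout spawning begins: Oct 20, 2026 + 21 days = Nov 10, 2026.
Fry emergence is observed: Nov 10, 2026 + 7 weeks = Dec 29, 2026.

2026-12-29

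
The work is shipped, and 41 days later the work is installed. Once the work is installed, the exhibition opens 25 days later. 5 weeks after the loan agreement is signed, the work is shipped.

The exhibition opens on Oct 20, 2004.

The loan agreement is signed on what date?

Jul 11, 2004

The exhibition opens: Oct 20, 2004.
The work is installed: Oct 20, 2004 − 25 days = Sep 25, 2004.
The work is shipped: Sep 25, 2004 − 41 days = Aug 15, 2004.
The loan agreement is signed: Aug 15, 2004 − 5 weeks = Jul 11, 2004.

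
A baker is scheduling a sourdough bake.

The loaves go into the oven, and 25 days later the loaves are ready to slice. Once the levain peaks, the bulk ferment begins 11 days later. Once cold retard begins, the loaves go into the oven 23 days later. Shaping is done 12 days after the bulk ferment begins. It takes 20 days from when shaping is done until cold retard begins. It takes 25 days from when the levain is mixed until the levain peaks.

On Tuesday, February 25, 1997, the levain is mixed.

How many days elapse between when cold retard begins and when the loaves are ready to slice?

Causal path: cold retard begins → the loaves go into the oven → the loaves are ready to slice.
Total delay along the path: 23 + 25 = 48 days.

48 days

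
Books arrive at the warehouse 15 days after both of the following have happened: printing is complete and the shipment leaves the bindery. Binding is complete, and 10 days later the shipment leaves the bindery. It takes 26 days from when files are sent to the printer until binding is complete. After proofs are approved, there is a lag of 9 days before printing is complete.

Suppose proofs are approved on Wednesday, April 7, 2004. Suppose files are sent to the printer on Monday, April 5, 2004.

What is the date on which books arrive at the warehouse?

Proofs are approved: Apr 7, 2004.
Printing is complete: Apr 7, 2004 + 9 days = Apr 16, 2004.
Files are sent to the printer: Apr 5, 2004.
Binding is complete: Apr 5, 2004 + 26 days = May 1, 2004.
The shipment leaves the bindery: May 1, 2004 + 10 days = May 11, 2004.
Both prerequisites met — printing is complete (Apr 16, 2004), the shipment leaves the bindery (May 11, 2004); the later is May 11, 2004.
Books arrive at the warehouse: May 11, 2004 + 15 days = May 26, 2004.

Wednesday, May 26, 2004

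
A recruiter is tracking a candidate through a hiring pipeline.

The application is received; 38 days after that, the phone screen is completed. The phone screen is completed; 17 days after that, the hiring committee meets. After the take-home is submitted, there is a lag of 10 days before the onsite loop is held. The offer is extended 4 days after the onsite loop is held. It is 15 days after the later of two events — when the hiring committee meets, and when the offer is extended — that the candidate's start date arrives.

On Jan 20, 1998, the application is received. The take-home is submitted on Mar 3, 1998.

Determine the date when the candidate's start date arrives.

Apr 1, 1998

The application is received: Jan 20, 1998.
The phone screen is completed: Jan 20, 1998 + 38 days = Feb 27, 1998.
The hiring committee meets: Feb 27, 1998 + 17 days = Mar 16, 1998.
The take-home is submitted: Mar 3, 1998.
The onsite loop is held: Mar 3, 1998 + 10 days = Mar 13, 1998.
The offer is extended: Mar 13, 1998 + 4 days = Mar 17, 1998.
Both prerequisites met — the hiring committee meets (Mar 16, 1998), the offer is extended (Mar 17, 1998); the later is Mar 17, 1998.
The candidate's start date arrives: Mar 17, 1998 + 15 days = Apr 1, 1998.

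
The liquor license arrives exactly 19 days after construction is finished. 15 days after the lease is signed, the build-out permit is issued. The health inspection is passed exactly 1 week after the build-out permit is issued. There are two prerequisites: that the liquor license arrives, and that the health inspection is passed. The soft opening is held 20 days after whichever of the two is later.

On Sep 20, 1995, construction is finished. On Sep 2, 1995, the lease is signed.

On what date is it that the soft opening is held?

Oct 29, 1995

Construction is finished: Sep 20, 1995.
The liquor license arrives: Sep 20, 1995 + 19 days = Oct 9, 1995.
The lease is signed: Sep 2, 1995.
The build-out permit is issued: Sep 2, 1995 + 15 days = Sep 17, 1995.
The health inspection is passed: Sep 17, 1995 + 1 week = Sep 24, 1995.
Both prerequisites met — the liquor license arrives (Oct 9, 1995), the health inspection is passed (Sep 24, 1995); the later is Oct 9, 1995.
The soft opening is held: Oct 9, 1995 + 20 days = Oct 29, 1995.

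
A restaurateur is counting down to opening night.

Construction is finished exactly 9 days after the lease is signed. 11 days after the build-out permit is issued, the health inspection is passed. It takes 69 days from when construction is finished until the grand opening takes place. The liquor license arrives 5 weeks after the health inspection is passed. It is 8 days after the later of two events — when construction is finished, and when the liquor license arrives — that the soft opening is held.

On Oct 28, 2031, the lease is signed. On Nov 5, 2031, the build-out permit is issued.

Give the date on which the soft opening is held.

Dec 29, 2031

The lease is signed: Oct 28, 2031.
Construction is finished: Oct 28, 2031 + 9 days = Nov 6, 2031.
The build-out permit is issued: Nov 5, 2031.
The health inspection is passed: Nov 5, 2031 + 11 days = Nov 16, 2031.
The liquor license arrives: Nov 16, 2031 + 5 weeks = Dec 21, 2031.
Both prerequisites met — construction is finished (Nov 6, 2031), the liquor license arrives (Dec 21, 2031); the later is Dec 21, 2031.
The soft opening is held: Dec 21, 2031 + 8 days = Dec 29, 2031.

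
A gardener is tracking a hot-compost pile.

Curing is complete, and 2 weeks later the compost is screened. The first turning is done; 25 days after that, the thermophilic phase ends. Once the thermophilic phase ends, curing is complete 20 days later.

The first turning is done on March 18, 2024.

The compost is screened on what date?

May 16, 2024

The first turning is done: Mar 18, 2024.
The thermophilic phase ends: Mar 18, 2024 + 25 days = Apr 12, 2024.
Curing is complete: Apr 12, 2024 + 20 days = May 2, 2024.
The compost is screened: May 2, 2024 + 2 weeks = May 16, 2024.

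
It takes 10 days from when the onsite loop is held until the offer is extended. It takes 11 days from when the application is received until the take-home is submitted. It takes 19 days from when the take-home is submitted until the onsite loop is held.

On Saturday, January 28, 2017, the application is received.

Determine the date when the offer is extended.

The application is received: Jan 28, 2017.
The take-home is submitted: Jan 28, 2017 + 11 days = Feb 8, 2017.
The onsite loop is held: Feb 8, 2017 + 19 days = Feb 27, 2017.
The offer is extended: Feb 27, 2017 + 10 days = Mar 9, 2017.

Thursday, March 9, 2017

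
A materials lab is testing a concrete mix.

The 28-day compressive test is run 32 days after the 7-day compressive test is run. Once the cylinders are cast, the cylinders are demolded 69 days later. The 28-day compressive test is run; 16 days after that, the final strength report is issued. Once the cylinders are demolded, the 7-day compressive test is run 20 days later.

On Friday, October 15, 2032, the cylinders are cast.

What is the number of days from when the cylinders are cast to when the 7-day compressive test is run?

Causal path: the cylinders are cast → the cylinders are demolded → the 7-day compressive test is run.
Total delay along the path: 69 + 20 = 89 days.

89 days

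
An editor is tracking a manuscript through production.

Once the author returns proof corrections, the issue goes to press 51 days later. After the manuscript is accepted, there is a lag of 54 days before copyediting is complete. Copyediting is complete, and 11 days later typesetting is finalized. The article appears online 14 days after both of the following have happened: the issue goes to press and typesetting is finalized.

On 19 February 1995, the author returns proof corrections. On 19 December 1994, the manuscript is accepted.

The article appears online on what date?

25 April 1995

The author returns proof corrections: Feb 19, 1995.
The issue goes to press: Feb 19, 1995 + 51 days = Apr 11, 1995.
The manuscript is accepted: Dec 19, 1994.
Copyediting is complete: Dec 19, 1994 + 54 days = Feb 11, 1995.
Typesetting is finalized: Feb 11, 1995 + 11 days = Feb 22, 1995.
Both prerequisites met — the issue goes to press (Apr 11, 1995), typesetting is finalized (Feb 22, 1995); the later is Apr 11, 1995.
The article appears online: Apr 11, 1995 + 14 days = Apr 25, 1995.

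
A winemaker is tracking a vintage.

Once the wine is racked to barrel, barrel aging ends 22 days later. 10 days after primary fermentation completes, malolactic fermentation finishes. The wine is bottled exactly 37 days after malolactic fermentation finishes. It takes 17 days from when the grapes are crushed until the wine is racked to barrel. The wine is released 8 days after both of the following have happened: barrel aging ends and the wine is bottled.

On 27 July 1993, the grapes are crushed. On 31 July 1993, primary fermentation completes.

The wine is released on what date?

24 September 1993

The grapes are crushed: Jul 27, 1993.
The wine is racked to barrel: Jul 27, 1993 + 17 days = Aug 13, 1993.
Barrel aging ends: Aug 13, 1993 + 22 days = Sep 4, 1993.
Primary fermentation completes: Jul 31, 1993.
Malolactic fermentation finishes: Jul 31, 1993 + 10 days = Aug 10, 1993.
The wine is bottled: Aug 10, 1993 + 37 days = Sep 16, 1993.
Both prerequisites met — barrel aging ends (Sep 4, 1993), the wine is bottled (Sep 16, 1993); the later is Sep 16, 1993.
The wine is released: Sep 16, 1993 + 8 days = Sep 24, 1993.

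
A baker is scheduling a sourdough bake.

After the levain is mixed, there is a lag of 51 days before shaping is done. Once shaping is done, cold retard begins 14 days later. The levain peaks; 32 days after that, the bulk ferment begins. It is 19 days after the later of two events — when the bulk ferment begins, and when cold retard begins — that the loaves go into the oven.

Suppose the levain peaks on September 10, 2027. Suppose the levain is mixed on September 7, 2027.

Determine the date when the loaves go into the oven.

November 30, 2027

The levain peaks: Sep 10, 2027.
The bulk ferment begins: Sep 10, 2027 + 32 days = Oct 12, 2027.
The levain is mixed: Sep 7, 2027.
Shaping is done: Sep 7, 2027 + 51 days = Oct 28, 2027.
Cold retard begins: Oct 28, 2027 + 14 days = Nov 11, 2027.
Both prerequisites met — the bulk ferment begins (Oct 12, 2027), cold retard begins (Nov 11, 2027); the later is Nov 11, 2027.
The loaves go into the oven: Nov 11, 2027 + 19 days = Nov 30, 2027.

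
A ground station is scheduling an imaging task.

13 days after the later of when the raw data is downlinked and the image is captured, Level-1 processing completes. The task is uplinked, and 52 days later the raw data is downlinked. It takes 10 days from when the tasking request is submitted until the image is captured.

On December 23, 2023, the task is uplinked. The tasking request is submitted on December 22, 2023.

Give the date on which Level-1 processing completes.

The task is uplinked: Dec 23, 2023.
The raw data is downlinked: Dec 23, 2023 + 52 days = Feb 13, 2024.
The tasking request is submitted: Dec 22, 2023.
The image is captured: Dec 22, 2023 + 10 days = Jan 1, 2024.
Both prerequisites met — the raw data is downlinked (Feb 13, 2024), the image is captured (Jan 1, 2024); the later is Feb 13, 2024.
Level-1 processing completes: Feb 13, 2024 + 13 days = Feb 26, 2024.

February 26, 2024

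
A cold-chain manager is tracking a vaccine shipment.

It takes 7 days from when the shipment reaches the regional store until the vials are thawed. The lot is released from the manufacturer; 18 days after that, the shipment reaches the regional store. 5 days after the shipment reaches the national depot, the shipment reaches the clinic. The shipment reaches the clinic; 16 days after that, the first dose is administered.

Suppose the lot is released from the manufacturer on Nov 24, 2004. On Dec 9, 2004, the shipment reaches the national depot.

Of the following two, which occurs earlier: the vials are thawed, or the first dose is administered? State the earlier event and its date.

The vials are thawed — Dec 19, 2004

The lot is released from the manufacturer: Nov 24, 2004.
The shipment reaches the regional store: Nov 24, 2004 + 18 days = Dec 12, 2004.
The vials are thawed: Dec 12, 2004 + 7 days = Dec 19, 2004.
The shipment reaches the national depot: Dec 9, 2004.
The shipment reaches the clinic: Dec 9, 2004 + 5 days = Dec 14, 2004.
The first dose is administered: Dec 14, 2004 + 16 days = Dec 30, 2004.
Comparing: the vials are thawed on Dec 19, 2004 vs the first dose is administered on Dec 30, 2004. Earlier: the vials are thawed.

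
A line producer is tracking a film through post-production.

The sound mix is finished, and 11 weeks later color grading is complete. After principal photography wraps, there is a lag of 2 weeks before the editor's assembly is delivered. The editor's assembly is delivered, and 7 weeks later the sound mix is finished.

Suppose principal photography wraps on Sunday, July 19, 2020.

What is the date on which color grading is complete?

Sunday, December 6, 2020

Principal photography wraps: Jul 19, 2020.
The editor's assembly is delivered: Jul 19, 2020 + 2 weeks = Aug 2, 2020.
The sound mix is finished: Aug 2, 2020 + 7 weeks = Sep 20, 2020.
Color grading is complete: Sep 20, 2020 + 11 weeks = Dec 6, 2020.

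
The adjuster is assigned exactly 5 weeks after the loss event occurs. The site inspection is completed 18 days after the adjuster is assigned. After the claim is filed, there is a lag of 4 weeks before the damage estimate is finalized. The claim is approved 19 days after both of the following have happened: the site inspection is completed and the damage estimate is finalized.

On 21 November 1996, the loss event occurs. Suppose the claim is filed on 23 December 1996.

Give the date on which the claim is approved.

The loss event occurs: Nov 21, 1996.
The adjuster is assigned: Nov 21, 1996 + 5 weeks = Dec 26, 1996.
The site inspection is completed: Dec 26, 1996 + 18 days = Jan 13, 1997.
The claim is filed: Dec 23, 1996.
The damage estimate is finalized: Dec 23, 1996 + 4 weeks = Jan 20, 1997.
Both prerequisites met — the site inspection is completed (Jan 13, 1997), the damage estimate is finalized (Jan 20, 1997); the later is Jan 20, 1997.
The claim is approved: Jan 20, 1997 + 19 days = Feb 8, 1997.

8 February 1997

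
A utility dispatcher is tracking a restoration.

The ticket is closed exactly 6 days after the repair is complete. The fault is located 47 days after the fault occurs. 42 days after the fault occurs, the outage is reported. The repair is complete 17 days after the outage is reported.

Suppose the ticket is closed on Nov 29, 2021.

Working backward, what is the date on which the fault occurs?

Sep 25, 2021

The ticket is closed: Nov 29, 2021.
The repair is complete: Nov 29, 2021 − 6 days = Nov 23, 2021.
The outage is reported: Nov 23, 2021 − 17 days = Nov 6, 2021.
The fault occurs: Nov 6, 2021 − 42 days = Sep 25, 2021.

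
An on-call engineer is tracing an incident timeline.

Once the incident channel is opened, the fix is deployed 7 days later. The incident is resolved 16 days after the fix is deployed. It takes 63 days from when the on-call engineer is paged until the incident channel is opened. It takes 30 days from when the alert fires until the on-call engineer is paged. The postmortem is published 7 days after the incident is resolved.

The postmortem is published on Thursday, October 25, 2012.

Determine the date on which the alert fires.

The postmortem is published: Oct 25, 2012.
The incident is resolved: Oct 25, 2012 − 7 days = Oct 18, 2012.
The fix is deployed: Oct 18, 2012 − 16 days = Oct 2, 2012.
The incident channel is opened: Oct 2, 2012 − 7 days = Sep 25, 2012.
The on-call engineer is paged: Sep 25, 2012 − 63 days = Jul 24, 2012.
The alert fires: Jul 24, 2012 − 30 days = Jun 24, 2012.

Sunday, June 24, 2012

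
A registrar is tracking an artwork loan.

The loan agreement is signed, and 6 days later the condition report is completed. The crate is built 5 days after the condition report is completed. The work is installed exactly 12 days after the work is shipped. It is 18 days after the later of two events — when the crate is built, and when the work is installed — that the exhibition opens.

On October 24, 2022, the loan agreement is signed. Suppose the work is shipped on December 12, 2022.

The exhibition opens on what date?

January 11, 2023

The loan agreement is signed: Oct 24, 2022.
The condition report is completed: Oct 24, 2022 + 6 days = Oct 30, 2022.
The crate is built: Oct 30, 2022 + 5 days = Nov 4, 2022.
The work is shipped: Dec 12, 2022.
The work is installed: Dec 12, 2022 + 12 days = Dec 24, 2022.
Both prerequisites met — the crate is built (Nov 4, 2022), the work is installed (Dec 24, 2022); the later is Dec 24, 2022.
The exhibition opens: Dec 24, 2022 + 18 days = Jan 11, 2023.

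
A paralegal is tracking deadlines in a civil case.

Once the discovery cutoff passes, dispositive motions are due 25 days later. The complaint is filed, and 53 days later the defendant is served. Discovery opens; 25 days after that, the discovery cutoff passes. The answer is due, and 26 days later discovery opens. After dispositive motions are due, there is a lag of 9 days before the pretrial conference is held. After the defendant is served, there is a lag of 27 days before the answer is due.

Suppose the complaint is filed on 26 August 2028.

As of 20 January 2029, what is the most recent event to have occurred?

The discovery cutoff passes

The complaint is filed: Aug 26, 2028.
The defendant is served: Aug 26, 2028 + 53 days = Oct 18, 2028.
The answer is due: Oct 18, 2028 + 27 days = Nov 14, 2028.
Discovery opens: Nov 14, 2028 + 26 days = Dec 10, 2028.
The discovery cutoff passes: Dec 10, 2028 + 25 days = Jan 4, 2029.
Dispositive motions are due: Jan 4, 2029 + 25 days = Jan 29, 2029.
The pretrial conference is held: Jan 29, 2029 + 9 days = Feb 7, 2029.
Jan 20, 2029 falls between when the discovery cutoff passes (Jan 4, 2029) and when dispositive motions are due (Jan 29, 2029).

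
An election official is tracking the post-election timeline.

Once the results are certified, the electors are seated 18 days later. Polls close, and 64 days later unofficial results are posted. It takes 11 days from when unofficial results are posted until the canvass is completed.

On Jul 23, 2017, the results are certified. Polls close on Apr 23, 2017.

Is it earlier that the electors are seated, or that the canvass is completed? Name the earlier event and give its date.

The canvass is completed — Jul 7, 2017

The results are certified: Jul 23, 2017.
The electors are seated: Jul 23, 2017 + 18 days = Aug 10, 2017.
Polls close: Apr 23, 2017.
Unofficial results are posted: Apr 23, 2017 + 64 days = Jun 26, 2017.
The canvass is completed: Jun 26, 2017 + 11 days = Jul 7, 2017.
Comparing: the electors are seated on Aug 10, 2017 vs the canvass is completed on Jul 7, 2017. Earlier: the canvass is completed.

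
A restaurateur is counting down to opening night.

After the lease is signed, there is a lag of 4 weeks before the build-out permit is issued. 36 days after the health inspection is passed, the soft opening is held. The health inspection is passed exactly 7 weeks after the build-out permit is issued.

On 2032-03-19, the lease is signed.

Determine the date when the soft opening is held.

2032-07-10

The lease is signed: Mar 19, 2032.
The build-out permit is issued: Mar 19, 2032 + 4 weeks = Apr 16, 2032.
The health inspection is passed: Apr 16, 2032 + 7 weeks = Jun 4, 2032.
The soft opening is held: Jun 4, 2032 + 36 days = Jul 10, 2032.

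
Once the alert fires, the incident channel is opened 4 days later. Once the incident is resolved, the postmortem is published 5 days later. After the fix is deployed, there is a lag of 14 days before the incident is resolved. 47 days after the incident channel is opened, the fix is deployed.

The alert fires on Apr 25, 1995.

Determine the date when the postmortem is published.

Jul 4, 1995

The alert fires: Apr 25, 1995.
The incident channel is opened: Apr 25, 1995 + 4 days = Apr 29, 1995.
The fix is deployed: Apr 29, 1995 + 47 days = Jun 15, 1995.
The incident is resolved: Jun 15, 1995 + 14 days = Jun 29, 1995.
The postmortem is published: Jun 29, 1995 + 5 days = Jul 4, 1995.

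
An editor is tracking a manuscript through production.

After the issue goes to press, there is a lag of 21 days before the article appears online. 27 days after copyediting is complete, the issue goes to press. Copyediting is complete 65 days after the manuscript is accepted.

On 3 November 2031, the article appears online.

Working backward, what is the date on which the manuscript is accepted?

13 July 2031

The article appears online: Nov 3, 2031.
The issue goes to press: Nov 3, 2031 − 21 days = Oct 13, 2031.
Copyediting is complete: Oct 13, 2031 − 27 days = Sep 16, 2031.
The manuscript is accepted: Sep 16, 2031 − 65 days = Jul 13, 2031.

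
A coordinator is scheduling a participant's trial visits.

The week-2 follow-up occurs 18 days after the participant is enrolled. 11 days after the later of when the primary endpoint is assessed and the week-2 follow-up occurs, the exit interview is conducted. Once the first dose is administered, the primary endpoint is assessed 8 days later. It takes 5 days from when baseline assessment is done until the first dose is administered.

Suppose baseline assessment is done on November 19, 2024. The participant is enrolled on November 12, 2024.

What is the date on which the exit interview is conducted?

December 13, 2024

Baseline assessment is done: Nov 19, 2024.
The first dose is administered: Nov 19, 2024 + 5 days = Nov 24, 2024.
The primary endpoint is assessed: Nov 24, 2024 + 8 days = Dec 2, 2024.
The participant is enrolled: Nov 12, 2024.
The week-2 follow-up occurs: Nov 12, 2024 + 18 days = Nov 30, 2024.
Both prerequisites met — the primary endpoint is assessed (Dec 2, 2024), the week-2 follow-up occurs (Nov 30, 2024); the later is Dec 2, 2024.
The exit interview is conducted: Dec 2, 2024 + 11 days = Dec 13, 2024.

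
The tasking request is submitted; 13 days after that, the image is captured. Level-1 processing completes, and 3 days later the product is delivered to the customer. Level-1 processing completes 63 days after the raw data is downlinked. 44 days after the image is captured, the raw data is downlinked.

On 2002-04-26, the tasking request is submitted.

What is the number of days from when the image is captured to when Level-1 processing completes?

107 days

Causal path: the image is captured → the raw data is downlinked → Level-1 processing completes.
Total delay along the path: 44 + 63 = 107 days.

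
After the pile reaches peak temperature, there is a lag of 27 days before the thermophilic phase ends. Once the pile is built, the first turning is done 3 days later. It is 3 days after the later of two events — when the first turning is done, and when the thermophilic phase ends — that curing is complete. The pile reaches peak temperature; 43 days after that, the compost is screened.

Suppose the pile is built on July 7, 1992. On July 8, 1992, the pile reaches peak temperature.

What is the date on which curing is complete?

August 7, 1992

The pile is built: Jul 7, 1992.
The first turning is done: Jul 7, 1992 + 3 days = Jul 10, 1992.
The pile reaches peak temperature: Jul 8, 1992.
The thermophilic phase ends: Jul 8, 1992 + 27 days = Aug 4, 1992.
Both prerequisites met — the first turning is done (Jul 10, 1992), the thermophilic phase ends (Aug 4, 1992); the later is Aug 4, 1992.
Curing is complete: Aug 4, 1992 + 3 days = Aug 7, 1992.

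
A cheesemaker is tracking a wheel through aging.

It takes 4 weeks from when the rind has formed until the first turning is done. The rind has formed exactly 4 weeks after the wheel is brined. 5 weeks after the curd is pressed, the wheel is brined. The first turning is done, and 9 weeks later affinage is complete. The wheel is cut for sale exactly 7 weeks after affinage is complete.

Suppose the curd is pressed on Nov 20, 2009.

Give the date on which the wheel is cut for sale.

The curd is pressed: Nov 20, 2009.
The wheel is brined: Nov 20, 2009 + 5 weeks = Dec 25, 2009.
The rind has formed: Dec 25, 2009 + 4 weeks = Jan 22, 2010.
The first turning is done: Jan 22, 2010 + 4 weeks = Feb 19, 2010.
Affinage is complete: Feb 19, 2010 + 9 weeks = Apr 23, 2010.
The wheel is cut for sale: Apr 23, 2010 + 7 weeks = Jun 11, 2010.

Jun 11, 2010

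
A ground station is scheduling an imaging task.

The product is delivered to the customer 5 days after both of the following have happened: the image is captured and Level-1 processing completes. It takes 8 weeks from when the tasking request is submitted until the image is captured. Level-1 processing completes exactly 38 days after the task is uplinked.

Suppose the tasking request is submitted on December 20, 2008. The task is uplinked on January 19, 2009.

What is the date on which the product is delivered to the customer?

March 3, 2009

The tasking request is submitted: Dec 20, 2008.
The image is captured: Dec 20, 2008 + 8 weeks = Feb 14, 2009.
The task is uplinked: Jan 19, 2009.
Level-1 processing completes: Jan 19, 2009 + 38 days = Feb 26, 2009.
Both prerequisites met — the image is captured (Feb 14, 2009), Level-1 processing completes (Feb 26, 2009); the later is Feb 26, 2009.
The product is delivered to the customer: Feb 26, 2009 + 5 days = Mar 3, 2009.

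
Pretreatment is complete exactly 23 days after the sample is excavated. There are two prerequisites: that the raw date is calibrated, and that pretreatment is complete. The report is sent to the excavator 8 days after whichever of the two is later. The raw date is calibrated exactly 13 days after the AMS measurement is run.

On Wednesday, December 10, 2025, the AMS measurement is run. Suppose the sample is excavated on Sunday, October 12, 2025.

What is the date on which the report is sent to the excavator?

Wednesday, December 31, 2025

The AMS measurement is run: Dec 10, 2025.
The raw date is calibrated: Dec 10, 2025 + 13 days = Dec 23, 2025.
The sample is excavated: Oct 12, 2025.
Pretreatment is complete: Oct 12, 2025 + 23 days = Nov 4, 2025.
Both prerequisites met — the raw date is calibrated (Dec 23, 2025), pretreatment is complete (Nov 4, 2025); the later is Dec 23, 2025.
The report is sent to the excavator: Dec 23, 2025 + 8 days = Dec 31, 2025.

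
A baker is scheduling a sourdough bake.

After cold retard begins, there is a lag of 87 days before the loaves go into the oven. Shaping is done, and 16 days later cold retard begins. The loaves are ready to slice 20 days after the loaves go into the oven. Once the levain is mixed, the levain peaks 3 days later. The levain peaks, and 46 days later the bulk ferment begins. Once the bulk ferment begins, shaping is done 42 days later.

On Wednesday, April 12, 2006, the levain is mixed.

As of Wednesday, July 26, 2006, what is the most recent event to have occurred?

The levain is mixed: Apr 12, 2006.
The levain peaks: Apr 12, 2006 + 3 days = Apr 15, 2006.
The bulk ferment begins: Apr 15, 2006 + 46 days = May 31, 2006.
Shaping is done: May 31, 2006 + 42 days = Jul 12, 2006.
Cold retard begins: Jul 12, 2006 + 16 days = Jul 28, 2006.
The loaves go into the oven: Jul 28, 2006 + 87 days = Oct 23, 2006.
The loaves are ready to slice: Oct 23, 2006 + 20 days = Nov 12, 2006.
Jul 26, 2006 falls between when shaping is done (Jul 12, 2006) and when cold retard begins (Jul 28, 2006).

Shaping is done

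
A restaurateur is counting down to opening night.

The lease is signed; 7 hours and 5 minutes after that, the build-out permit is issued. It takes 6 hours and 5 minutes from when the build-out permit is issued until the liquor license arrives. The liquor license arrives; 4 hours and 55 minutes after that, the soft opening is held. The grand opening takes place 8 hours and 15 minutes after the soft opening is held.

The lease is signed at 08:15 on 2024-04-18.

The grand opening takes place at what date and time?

10:35 on 2024-04-19

The lease is signed: 08:15 Apr 18, 2024.
The build-out permit is issued: 08:15 Apr 18, 2024 + 7h05m = 15:20 Apr 18, 2024.
The liquor license arrives: 15:20 Apr 18, 2024 + 6h05m = 21:25 Apr 18, 2024.
The soft opening is held: 21:25 Apr 18, 2024 + 4h55m = 02:20 Apr 19, 2024.
The grand opening takes place: 02:20 Apr 19, 2024 + 8h15m = 10:35 Apr 19, 2024.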